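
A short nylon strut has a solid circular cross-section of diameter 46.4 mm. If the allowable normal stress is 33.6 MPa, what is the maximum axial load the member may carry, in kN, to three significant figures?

56.8 kN

A = 1691 mm².
P_max = σ_allow · A = 33.6 · 1691 = 56820 N = 56.82 kN.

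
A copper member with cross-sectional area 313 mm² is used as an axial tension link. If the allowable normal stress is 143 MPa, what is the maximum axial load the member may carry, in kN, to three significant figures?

44.8 kN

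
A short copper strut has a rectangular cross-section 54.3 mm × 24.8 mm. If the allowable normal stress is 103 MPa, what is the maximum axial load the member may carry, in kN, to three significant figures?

A = 1347 mm².
P_max = σ_allow · A = 103 · 1347 = 138700 N = 138.7 kN.

139 kN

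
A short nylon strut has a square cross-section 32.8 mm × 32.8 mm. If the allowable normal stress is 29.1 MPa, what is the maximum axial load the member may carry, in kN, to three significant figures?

31.3 kN

A = 1076 mm².
P_max = σ_allow · A = 29.1 · 1076 = 31310 N = 31.31 kN.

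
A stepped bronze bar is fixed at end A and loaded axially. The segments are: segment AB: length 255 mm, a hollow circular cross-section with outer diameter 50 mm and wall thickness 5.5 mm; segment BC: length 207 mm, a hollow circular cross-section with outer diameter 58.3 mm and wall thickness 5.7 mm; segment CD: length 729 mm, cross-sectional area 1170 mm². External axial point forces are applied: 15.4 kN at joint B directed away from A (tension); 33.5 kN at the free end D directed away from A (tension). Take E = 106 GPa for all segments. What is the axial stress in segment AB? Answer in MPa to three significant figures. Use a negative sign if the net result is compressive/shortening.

63.6 MPa

Internal axial forces (sectioning from the free end, tension +): N_CD = 33.5 kN, N_BC = 33.5 kN, N_AB = 48.9 kN.
A_AB = 768.9 mm².
σ_AB = N_AB/A_AB = 48900/768.9 = 63.6 MPa.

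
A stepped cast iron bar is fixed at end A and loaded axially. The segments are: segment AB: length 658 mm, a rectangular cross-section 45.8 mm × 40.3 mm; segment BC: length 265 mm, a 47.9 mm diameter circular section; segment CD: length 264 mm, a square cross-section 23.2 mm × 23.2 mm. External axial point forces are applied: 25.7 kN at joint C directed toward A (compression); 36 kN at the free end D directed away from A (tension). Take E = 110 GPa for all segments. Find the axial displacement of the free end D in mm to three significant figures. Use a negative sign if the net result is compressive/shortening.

0.208 mm

Internal axial forces (sectioning from the free end, tension +): N_CD = 36 kN, N_BC = 10.3 kN, N_AB = 10.3 kN.
A_AB = 1846 mm².
A_BC = 1802 mm².
A_CD = 538.2 mm².
δ_AB = 10300·658/(1846·110000) = 0.03338 mm
δ_BC = 10300·265/(1802·110000) = 0.01377 mm
δ_CD = 36000·264/(538.2·110000) = 0.1605 mm
δ = Σδ_i = 0.2077 mm.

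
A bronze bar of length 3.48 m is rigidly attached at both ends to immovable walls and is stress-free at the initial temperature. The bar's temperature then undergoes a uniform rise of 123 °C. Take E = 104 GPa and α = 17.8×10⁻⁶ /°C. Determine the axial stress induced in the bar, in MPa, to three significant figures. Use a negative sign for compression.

Free thermal expansion αLΔT = 17.8e-6 · 3480 · 123 = 7.619 mm.
The walls impose strain ε = −(7.619)/3480 = -2.1894e-03; σ = Eε = 104000 · -2.1894e-03 = -227.7 MPa.

-228 MPa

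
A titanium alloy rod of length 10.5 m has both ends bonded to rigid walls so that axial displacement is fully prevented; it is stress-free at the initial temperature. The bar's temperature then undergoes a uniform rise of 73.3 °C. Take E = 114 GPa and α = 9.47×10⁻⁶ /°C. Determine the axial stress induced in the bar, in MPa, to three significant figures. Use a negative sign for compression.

Free thermal expansion αLΔT = 9.47e-6 · 10500 · 73.3 = 7.289 mm.
The walls impose strain ε = −(7.289)/10500 = -6.9415e-04; σ = Eε = 114000 · -6.9415e-04 = -79.13 MPa.

-79.1 MPa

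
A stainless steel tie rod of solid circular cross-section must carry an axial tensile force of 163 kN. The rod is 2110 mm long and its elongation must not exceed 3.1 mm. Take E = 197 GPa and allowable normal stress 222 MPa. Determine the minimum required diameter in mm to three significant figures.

Required area A ≥ P/σ_allow = 163000/222 = 734.2 mm².
For a solid circular section, d ≥ √(4A/π) = 30.58 mm.
Elongation limit: A ≥ PL/(Eδ_allow) = 163000·2110/(197000·3.1) = 563.2 mm² ⇒ d ≥ 26.78 mm.
The stress limit governs.

30.6 mm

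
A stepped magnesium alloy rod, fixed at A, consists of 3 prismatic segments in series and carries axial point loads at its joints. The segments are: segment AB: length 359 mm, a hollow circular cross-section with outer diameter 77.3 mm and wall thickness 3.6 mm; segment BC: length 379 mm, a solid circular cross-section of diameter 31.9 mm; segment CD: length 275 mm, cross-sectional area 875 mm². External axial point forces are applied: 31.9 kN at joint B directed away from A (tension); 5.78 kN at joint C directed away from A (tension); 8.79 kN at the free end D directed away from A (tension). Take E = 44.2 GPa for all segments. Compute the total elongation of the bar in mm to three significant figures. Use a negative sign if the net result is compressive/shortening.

Internal axial forces (sectioning from the free end, tension +): N_CD = 8.79 kN, N_BC = 14.57 kN, N_AB = 46.47 kN.
A_AB = 833.5 mm².
A_BC = 799.2 mm².
δ_AB = 46470·359/(833.5·44200) = 0.4528 mm
δ_BC = 14570·379/(799.2·44200) = 0.1563 mm
δ_CD = 8790·275/(875·44200) = 0.0625 mm
δ = Σδ_i = 0.6716 mm.

0.672 mm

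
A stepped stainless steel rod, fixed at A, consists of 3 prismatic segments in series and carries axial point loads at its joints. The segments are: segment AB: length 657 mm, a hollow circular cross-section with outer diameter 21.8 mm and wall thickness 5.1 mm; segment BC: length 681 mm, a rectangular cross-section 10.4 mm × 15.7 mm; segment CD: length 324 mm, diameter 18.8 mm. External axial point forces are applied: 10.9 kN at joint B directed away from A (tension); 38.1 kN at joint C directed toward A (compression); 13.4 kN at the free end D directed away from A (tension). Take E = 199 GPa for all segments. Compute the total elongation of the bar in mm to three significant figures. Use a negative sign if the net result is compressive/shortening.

-0.609 mm

Internal axial forces (sectioning from the free end, tension +): N_CD = 13.4 kN, N_BC = -24.7 kN, N_AB = -13.8 kN.
A_AB = 267.6 mm².
A_BC = 163.3 mm².
A_CD = 277.6 mm².
δ_AB = -13800·657/(267.6·199000) = -0.1703 mm
δ_BC = -24700·681/(163.3·199000) = -0.5177 mm
δ_CD = 13400·324/(277.6·199000) = 0.07859 mm
δ = Σδ_i = -0.6094 mm.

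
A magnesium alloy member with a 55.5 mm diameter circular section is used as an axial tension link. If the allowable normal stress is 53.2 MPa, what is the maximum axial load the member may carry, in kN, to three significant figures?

A = 2419 mm².
P_max = σ_allow · A = 53.2 · 2419 = 128700 N = 128.7 kN.

129 kN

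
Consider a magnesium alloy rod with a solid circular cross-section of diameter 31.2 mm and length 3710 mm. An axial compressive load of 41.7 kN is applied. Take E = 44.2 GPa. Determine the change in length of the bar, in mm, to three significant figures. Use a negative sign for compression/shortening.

A = 764.5 mm².
δ_mech = NL/(AE) = -41700·3710/(764.5·44200) = -4.578 mm.

-4.58 mm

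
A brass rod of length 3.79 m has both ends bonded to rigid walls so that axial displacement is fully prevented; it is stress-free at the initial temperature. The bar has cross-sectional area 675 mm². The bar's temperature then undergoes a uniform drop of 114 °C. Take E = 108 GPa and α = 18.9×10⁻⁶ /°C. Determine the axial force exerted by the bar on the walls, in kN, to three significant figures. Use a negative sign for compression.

Free thermal expansion αLΔT = 18.9e-6 · 3790 · -114 = -8.166 mm.
The walls impose strain ε = −(-8.166)/3790 = 2.1546e-03; σ = Eε = 108000 · 2.1546e-03 = 232.7 MPa.
Wall reaction R = σ·A = 232.7·675 = 157100 N = 157.1 kN.

157 kN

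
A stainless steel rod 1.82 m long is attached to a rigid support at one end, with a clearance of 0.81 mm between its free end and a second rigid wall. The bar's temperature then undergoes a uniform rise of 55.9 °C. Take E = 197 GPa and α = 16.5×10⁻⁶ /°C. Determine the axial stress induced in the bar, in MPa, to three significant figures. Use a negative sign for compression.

-94.0 MPa

Free thermal expansion αLΔT = 16.5e-6 · 1820 · 55.9 = 1.679 mm.
The walls engage after the gap closes; constrained expansion = 1.679 − 0.81 = 0.8687 mm.
The walls impose strain ε = −(0.8687)/1820 = -4.7730e-04; σ = Eε = 197000 · -4.7730e-04 = -94.03 MPa.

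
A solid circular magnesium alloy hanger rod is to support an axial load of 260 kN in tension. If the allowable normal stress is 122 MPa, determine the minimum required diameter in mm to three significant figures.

52.1 mm

Required area A ≥ P/σ_allow = 260000/122 = 2131 mm².
For a solid circular section, d ≥ √(4A/π) = 52.09 mm.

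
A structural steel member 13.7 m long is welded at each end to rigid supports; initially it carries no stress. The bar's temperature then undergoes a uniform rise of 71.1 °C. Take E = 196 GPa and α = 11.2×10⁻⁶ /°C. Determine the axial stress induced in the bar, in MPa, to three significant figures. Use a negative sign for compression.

Free thermal expansion αLΔT = 11.2e-6 · 13700 · 71.1 = 10.91 mm.
The walls impose strain ε = −(10.91)/13700 = -7.9632e-04; σ = Eε = 196000 · -7.9632e-04 = -156.1 MPa.

-156 MPa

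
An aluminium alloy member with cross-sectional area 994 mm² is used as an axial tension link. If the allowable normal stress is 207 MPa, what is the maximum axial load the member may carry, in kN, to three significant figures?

P_max = σ_allow · A = 207 · 994 = 205800 N = 205.8 kN.

206 kN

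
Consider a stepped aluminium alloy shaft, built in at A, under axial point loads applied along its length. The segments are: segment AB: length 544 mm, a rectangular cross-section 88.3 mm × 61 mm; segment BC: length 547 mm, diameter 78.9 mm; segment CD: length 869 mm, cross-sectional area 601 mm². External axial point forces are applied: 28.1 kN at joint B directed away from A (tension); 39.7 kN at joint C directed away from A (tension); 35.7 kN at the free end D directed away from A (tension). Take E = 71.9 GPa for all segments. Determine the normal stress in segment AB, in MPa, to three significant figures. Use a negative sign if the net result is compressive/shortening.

19.2 MPa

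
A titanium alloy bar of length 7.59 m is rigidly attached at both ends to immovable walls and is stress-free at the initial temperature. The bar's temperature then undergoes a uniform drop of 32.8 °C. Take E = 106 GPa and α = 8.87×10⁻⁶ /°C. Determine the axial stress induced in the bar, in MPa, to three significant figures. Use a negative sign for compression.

30.8 MPa

Free thermal expansion αLΔT = 8.87e-6 · 7590 · -32.8 = -2.208 mm.
The walls impose strain ε = −(-2.208)/7590 = 2.9094e-04; σ = Eε = 106000 · 2.9094e-04 = 30.84 MPa.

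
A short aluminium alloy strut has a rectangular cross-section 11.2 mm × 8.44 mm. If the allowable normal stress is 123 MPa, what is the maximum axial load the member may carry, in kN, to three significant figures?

A = 94.53 mm².
P_max = σ_allow · A = 123 · 94.53 = 11630 N = 11.63 kN.

11.6 kN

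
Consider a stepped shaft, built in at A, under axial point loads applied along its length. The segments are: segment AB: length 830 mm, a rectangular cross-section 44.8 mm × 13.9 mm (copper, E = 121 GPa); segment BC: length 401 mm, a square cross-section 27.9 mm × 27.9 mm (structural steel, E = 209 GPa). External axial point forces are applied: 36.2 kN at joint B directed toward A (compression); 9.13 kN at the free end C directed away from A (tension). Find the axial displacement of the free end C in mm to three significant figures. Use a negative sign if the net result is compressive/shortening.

-0.276 mm

Internal axial forces (sectioning from the free end, tension +): N_BC = 9.13 kN, N_AB = -27.07 kN.
A_AB = 622.7 mm².
A_BC = 778.4 mm².
δ_AB = -27070·830/(622.7·121000) = -0.2982 mm
δ_BC = 9130·401/(778.4·209000) = 0.0225 mm
δ = Σδ_i = -0.2757 mm.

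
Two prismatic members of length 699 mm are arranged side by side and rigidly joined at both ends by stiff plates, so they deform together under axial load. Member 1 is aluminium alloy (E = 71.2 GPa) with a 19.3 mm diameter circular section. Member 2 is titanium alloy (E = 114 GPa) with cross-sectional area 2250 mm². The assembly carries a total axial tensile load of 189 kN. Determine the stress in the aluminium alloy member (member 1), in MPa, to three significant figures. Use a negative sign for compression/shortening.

48.5 MPa

A_1 = 292.6 mm².
Equal strain + equilibrium ⇒ each member carries load in proportion to AE: A₁E₁ = 20830000 N, A₂E₂ = 256500000 N, ΣAE = 277300000 N.
σ₁ = P·E₁/ΣAE = 189000·71200/277300000 = 48.52 MPa.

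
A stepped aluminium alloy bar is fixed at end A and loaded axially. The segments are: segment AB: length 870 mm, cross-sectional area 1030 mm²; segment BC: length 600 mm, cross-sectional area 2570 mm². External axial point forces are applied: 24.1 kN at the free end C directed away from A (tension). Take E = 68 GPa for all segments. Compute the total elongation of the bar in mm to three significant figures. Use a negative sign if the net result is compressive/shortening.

0.382 mm

Internal axial forces (sectioning from the free end, tension +): N_BC = 24.1 kN, N_AB = 24.1 kN.
δ_AB = 24100·870/(1030·68000) = 0.2994 mm
δ_BC = 24100·600/(2570·68000) = 0.08274 mm
δ = Σδ_i = 0.3821 mm.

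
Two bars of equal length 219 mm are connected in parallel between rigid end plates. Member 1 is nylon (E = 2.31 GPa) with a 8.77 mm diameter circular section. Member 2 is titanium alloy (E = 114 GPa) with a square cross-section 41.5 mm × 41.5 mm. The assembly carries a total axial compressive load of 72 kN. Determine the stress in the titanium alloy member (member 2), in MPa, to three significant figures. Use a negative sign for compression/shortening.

-41.8 MPa

A_1 = 60.41 mm².
A_2 = 1722 mm².
Equal strain + equilibrium ⇒ each member carries load in proportion to AE: A₁E₁ = 139500 N, A₂E₂ = 196300000 N, ΣAE = 196500000 N.
σ₂ = P·E₂/ΣAE = -72000·114000/196500000 = -41.78 MPa.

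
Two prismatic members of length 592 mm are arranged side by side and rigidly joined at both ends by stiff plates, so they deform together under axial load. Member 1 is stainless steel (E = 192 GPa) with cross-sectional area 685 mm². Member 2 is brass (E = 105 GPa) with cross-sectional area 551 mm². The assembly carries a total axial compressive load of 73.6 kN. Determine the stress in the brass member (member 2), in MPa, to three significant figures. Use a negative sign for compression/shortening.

Equal strain + equilibrium ⇒ each member carries load in proportion to AE: A₁E₁ = 131500000 N, A₂E₂ = 57860000 N, ΣAE = 189400000 N.
σ₂ = P·E₂/ΣAE = -73600·105000/189400000 = -40.81 MPa.

-40.8 MPa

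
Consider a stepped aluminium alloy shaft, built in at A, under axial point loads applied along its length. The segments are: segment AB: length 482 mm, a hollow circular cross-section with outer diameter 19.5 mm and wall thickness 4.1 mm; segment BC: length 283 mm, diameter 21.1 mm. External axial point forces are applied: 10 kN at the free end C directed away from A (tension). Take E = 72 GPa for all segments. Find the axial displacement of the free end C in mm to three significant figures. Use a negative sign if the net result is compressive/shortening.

Internal axial forces (sectioning from the free end, tension +): N_BC = 10 kN, N_AB = 10 kN.
A_AB = 198.4 mm².
A_BC = 349.7 mm².
δ_AB = 10000·482/(198.4·72000) = 0.3375 mm
δ_BC = 10000·283/(349.7·72000) = 0.1124 mm
δ = Σδ_i = 0.4499 mm.

0.450 mm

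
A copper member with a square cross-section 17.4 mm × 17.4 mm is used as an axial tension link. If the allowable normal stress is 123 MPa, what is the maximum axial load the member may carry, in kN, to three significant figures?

37.2 kN

A = 302.8 mm².
P_max = σ_allow · A = 123 · 302.8 = 37240 N = 37.24 kN.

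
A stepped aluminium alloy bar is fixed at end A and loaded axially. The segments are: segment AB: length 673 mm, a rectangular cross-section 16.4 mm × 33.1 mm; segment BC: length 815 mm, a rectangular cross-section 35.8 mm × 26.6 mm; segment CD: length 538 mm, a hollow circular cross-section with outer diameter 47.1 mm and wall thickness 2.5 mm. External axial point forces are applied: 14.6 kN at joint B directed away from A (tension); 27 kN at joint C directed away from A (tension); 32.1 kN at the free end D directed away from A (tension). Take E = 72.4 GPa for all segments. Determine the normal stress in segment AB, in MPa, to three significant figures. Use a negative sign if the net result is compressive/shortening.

Internal axial forces (sectioning from the free end, tension +): N_CD = 32.1 kN, N_BC = 59.1 kN, N_AB = 73.7 kN.
A_AB = 542.8 mm².
σ_AB = N_AB/A_AB = 73700/542.8 = 135.8 MPa.

136 MPa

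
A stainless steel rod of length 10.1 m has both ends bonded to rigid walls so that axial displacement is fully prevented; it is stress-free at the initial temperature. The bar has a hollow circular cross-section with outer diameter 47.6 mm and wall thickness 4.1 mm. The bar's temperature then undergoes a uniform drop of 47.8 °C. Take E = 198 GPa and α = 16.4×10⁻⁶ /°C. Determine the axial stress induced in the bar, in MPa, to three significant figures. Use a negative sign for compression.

Free thermal expansion αLΔT = 16.4e-6 · 10100 · -47.8 = -7.918 mm.
The walls impose strain ε = −(-7.918)/10100 = 7.8392e-04; σ = Eε = 198000 · 7.8392e-04 = 155.2 MPa.

155 MPa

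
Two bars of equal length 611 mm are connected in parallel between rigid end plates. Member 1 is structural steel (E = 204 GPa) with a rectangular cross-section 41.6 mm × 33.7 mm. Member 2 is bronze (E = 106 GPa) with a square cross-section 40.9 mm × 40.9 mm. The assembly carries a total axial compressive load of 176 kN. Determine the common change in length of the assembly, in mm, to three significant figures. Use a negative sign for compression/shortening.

A_1 = 1402 mm².
A_2 = 1673 mm².
Equal strain + equilibrium ⇒ each member carries load in proportion to AE: A₁E₁ = 286000000 N, A₂E₂ = 177300000 N, ΣAE = 463300000 N.
δ = PL/ΣAE = -176000·611/463300000 = -0.2321 mm.

-0.232 mm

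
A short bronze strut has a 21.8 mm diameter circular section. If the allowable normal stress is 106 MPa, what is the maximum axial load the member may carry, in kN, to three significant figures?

A = 373.3 mm².
P_max = σ_allow · A = 106 · 373.3 = 39560 N = 39.56 kN.

39.6 kN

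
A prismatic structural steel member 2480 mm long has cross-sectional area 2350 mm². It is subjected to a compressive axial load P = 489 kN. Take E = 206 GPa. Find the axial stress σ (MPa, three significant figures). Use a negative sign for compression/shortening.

σ = N/A = -489000/2350 = -208.1 MPa.

-208 MPa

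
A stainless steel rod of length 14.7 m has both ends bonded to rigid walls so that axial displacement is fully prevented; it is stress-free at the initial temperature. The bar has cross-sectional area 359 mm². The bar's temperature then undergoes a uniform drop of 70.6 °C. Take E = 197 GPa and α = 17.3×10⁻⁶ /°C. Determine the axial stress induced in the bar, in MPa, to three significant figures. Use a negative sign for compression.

Free thermal expansion αLΔT = 17.3e-6 · 14700 · -70.6 = -17.95 mm.
The walls impose strain ε = −(-17.95)/14700 = 1.2214e-03; σ = Eε = 197000 · 1.2214e-03 = 240.6 MPa.

241 MPa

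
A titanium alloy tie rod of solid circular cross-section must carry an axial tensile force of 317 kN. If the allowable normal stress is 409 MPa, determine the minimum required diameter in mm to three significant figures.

Required area A ≥ P/σ_allow = 317000/409 = 775.1 mm².
For a solid circular section, d ≥ √(4A/π) = 31.41 mm.

31.4 mm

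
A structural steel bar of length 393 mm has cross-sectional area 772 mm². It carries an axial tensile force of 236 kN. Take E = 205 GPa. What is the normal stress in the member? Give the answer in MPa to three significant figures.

306 MPa

σ = N/A = 236000/772 = 305.7 MPa.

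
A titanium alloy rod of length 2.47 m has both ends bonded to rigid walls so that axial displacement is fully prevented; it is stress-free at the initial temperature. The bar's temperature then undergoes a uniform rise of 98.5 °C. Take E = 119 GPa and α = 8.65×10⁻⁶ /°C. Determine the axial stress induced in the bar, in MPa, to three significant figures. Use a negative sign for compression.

Free thermal expansion αLΔT = 8.65e-6 · 2470 · 98.5 = 2.105 mm.
The walls impose strain ε = −(2.105)/2470 = -8.5203e-04; σ = Eε = 119000 · -8.5203e-04 = -101.4 MPa.

-101 MPa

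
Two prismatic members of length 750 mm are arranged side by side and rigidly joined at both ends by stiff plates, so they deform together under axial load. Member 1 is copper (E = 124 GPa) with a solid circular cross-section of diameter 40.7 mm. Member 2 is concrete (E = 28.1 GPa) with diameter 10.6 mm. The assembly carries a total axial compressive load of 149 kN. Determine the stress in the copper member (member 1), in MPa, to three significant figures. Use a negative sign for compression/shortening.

A_1 = 1301 mm².
A_2 = 88.25 mm².
Equal strain + equilibrium ⇒ each member carries load in proportion to AE: A₁E₁ = 161300000 N, A₂E₂ = 2480000 N, ΣAE = 163800000 N.
σ₁ = P·E₁/ΣAE = -149000·124000/163800000 = -112.8 MPa.

-113 MPa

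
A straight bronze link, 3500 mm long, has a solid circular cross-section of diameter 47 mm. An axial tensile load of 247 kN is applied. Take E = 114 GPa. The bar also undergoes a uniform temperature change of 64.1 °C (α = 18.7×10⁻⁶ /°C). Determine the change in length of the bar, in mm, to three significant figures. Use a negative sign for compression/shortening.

A = 1735 mm².
δ_mech = NL/(AE) = 247000·3500/(1735·114000) = 4.371 mm.
δ_thermal = αLΔT = 18.7e-6·3500·64.1 = 4.195 mm.
δ = δ_mech + δ_thermal = 8.566 mm.

8.57 mm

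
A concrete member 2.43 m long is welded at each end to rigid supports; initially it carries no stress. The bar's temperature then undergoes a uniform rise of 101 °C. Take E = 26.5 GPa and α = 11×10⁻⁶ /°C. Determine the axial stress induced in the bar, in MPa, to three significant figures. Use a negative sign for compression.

-29.4 MPa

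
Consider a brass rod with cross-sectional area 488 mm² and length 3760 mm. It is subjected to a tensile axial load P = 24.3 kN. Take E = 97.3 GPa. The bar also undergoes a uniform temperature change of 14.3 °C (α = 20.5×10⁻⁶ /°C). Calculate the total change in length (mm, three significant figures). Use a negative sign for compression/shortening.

δ_mech = NL/(AE) = 24300·3760/(488·97300) = 1.924 mm.
δ_thermal = αLΔT = 20.5e-6·3760·14.3 = 1.102 mm.
δ = δ_mech + δ_thermal = 3.026 mm.

3.03 mm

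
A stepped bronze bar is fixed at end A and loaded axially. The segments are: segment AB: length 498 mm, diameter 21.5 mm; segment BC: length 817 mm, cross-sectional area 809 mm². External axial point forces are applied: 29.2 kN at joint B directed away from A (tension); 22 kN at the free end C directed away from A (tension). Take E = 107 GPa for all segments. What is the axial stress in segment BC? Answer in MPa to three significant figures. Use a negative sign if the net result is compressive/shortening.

27.2 MPa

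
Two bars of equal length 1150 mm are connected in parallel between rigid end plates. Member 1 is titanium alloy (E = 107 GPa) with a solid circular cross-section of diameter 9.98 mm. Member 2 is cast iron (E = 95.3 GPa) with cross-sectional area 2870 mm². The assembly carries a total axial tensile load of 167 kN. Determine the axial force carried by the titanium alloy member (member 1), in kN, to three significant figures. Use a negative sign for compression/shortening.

A_1 = 78.23 mm².
Equal strain + equilibrium ⇒ each member carries load in proportion to AE: A₁E₁ = 8370000 N, A₂E₂ = 273500000 N, ΣAE = 281900000 N.
F₁ = P·A₁E₁/ΣAE = 167000·8370000/281900000 = 4959 N.

4.96 kN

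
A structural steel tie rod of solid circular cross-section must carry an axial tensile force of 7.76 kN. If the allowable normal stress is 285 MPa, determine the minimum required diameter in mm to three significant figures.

5.89 mm

Required area A ≥ P/σ_allow = 7760/285 = 27.23 mm².
For a solid circular section, d ≥ √(4A/π) = 5.888 mm.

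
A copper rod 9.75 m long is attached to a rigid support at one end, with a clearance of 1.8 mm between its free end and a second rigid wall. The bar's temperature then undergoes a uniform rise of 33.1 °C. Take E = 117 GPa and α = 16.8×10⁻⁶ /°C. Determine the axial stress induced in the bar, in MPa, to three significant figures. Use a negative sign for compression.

Free thermal expansion αLΔT = 16.8e-6 · 9750 · 33.1 = 5.422 mm.
The walls engage after the gap closes; constrained expansion = 5.422 − 1.8 = 3.622 mm.
The walls impose strain ε = −(3.622)/9750 = -3.7146e-04; σ = Eε = 117000 · -3.7146e-04 = -43.46 MPa.

-43.5 MPa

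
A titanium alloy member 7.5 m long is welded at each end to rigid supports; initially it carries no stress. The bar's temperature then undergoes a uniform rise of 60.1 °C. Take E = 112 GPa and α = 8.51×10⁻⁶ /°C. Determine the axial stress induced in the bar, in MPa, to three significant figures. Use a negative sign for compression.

Free thermal expansion αLΔT = 8.51e-6 · 7500 · 60.1 = 3.836 mm.
The walls impose strain ε = −(3.836)/7500 = -5.1145e-04; σ = Eε = 112000 · -5.1145e-04 = -57.28 MPa.

-57.3 MPa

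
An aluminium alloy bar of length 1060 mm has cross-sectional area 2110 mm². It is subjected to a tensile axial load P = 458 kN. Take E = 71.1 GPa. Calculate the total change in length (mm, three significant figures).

3.24 mm

δ_mech = NL/(AE) = 458000·1060/(2110·71100) = 3.236 mm.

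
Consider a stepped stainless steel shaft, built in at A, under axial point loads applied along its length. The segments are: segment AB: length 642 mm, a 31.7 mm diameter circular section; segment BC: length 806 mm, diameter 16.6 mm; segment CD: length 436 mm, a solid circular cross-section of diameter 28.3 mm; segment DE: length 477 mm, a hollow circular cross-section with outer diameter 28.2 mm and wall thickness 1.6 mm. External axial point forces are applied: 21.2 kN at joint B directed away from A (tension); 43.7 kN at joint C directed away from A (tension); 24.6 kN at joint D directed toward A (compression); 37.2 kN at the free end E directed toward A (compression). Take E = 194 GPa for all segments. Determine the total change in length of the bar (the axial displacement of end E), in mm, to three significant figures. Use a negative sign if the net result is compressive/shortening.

-1.24 mm

Internal axial forces (sectioning from the free end, tension +): N_DE = -37.2 kN, N_CD = -61.8 kN, N_BC = -18.1 kN, N_AB = 3.1 kN.
A_AB = 789.2 mm².
A_BC = 216.4 mm².
A_CD = 629 mm².
A_DE = 133.7 mm².
δ_AB = 3100·642/(789.2·194000) = 0.013 mm
δ_BC = -18100·806/(216.4·194000) = -0.3475 mm
δ_CD = -61800·436/(629·194000) = -0.2208 mm
δ_DE = -37200·477/(133.7·194000) = -0.6841 mm
δ = Σδ_i = -1.239 mm.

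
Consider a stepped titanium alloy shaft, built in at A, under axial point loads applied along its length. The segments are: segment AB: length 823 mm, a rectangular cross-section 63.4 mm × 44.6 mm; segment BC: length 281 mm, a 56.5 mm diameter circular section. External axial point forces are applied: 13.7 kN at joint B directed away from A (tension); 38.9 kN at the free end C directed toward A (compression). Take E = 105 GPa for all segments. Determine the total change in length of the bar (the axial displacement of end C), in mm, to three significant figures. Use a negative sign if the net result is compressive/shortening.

-0.111 mm

Internal axial forces (sectioning from the free end, tension +): N_BC = -38.9 kN, N_AB = -25.2 kN.
A_AB = 2828 mm².
A_BC = 2507 mm².
δ_AB = -25200·823/(2828·105000) = -0.06985 mm
δ_BC = -38900·281/(2507·105000) = -0.04152 mm
δ = Σδ_i = -0.1114 mm.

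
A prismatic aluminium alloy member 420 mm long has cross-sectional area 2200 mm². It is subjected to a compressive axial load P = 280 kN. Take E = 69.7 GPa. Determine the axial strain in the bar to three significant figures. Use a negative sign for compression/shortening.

-0.00183

σ = N/A = -127.3 MPa; ε = σ/E = -127.3/69700 = -1.826e-03.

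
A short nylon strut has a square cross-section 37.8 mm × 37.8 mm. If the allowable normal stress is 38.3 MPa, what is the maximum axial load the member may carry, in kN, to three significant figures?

A = 1429 mm².
P_max = σ_allow · A = 38.3 · 1429 = 54720 N = 54.72 kN.

54.7 kN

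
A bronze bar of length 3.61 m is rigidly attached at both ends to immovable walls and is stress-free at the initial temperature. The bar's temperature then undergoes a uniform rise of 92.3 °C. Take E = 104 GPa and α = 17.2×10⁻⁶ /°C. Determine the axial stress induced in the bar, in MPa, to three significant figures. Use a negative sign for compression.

-165 MPa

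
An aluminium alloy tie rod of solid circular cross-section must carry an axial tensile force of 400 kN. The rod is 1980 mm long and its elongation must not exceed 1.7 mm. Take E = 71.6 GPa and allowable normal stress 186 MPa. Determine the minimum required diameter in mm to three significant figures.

91.0 mm

Required area A ≥ P/σ_allow = 400000/186 = 2151 mm².
For a solid circular section, d ≥ √(4A/π) = 52.33 mm.
Elongation limit: A ≥ PL/(Eδ_allow) = 400000·1980/(71600·1.7) = 6507 mm² ⇒ d ≥ 91.02 mm.
The elongation limit governs.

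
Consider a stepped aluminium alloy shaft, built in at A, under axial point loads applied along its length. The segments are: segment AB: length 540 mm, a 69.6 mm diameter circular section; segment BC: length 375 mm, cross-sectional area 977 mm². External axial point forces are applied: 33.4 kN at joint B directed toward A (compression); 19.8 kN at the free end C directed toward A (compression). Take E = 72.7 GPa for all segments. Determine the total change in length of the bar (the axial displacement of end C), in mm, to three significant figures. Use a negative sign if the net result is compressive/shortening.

-0.208 mm

Internal axial forces (sectioning from the free end, tension +): N_BC = -19.8 kN, N_AB = -53.2 kN.
A_AB = 3805 mm².
δ_AB = -53200·540/(3805·72700) = -0.1039 mm
δ_BC = -19800·375/(977·72700) = -0.1045 mm
δ = Σδ_i = -0.2084 mm.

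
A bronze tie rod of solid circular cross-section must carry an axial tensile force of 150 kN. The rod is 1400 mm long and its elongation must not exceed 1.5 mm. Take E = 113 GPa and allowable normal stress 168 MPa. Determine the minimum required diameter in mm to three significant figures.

Required area A ≥ P/σ_allow = 150000/168 = 892.9 mm².
For a solid circular section, d ≥ √(4A/π) = 33.72 mm.
Elongation limit: A ≥ PL/(Eδ_allow) = 150000·1400/(113000·1.5) = 1239 mm² ⇒ d ≥ 39.72 mm.
The elongation limit governs.

39.7 mm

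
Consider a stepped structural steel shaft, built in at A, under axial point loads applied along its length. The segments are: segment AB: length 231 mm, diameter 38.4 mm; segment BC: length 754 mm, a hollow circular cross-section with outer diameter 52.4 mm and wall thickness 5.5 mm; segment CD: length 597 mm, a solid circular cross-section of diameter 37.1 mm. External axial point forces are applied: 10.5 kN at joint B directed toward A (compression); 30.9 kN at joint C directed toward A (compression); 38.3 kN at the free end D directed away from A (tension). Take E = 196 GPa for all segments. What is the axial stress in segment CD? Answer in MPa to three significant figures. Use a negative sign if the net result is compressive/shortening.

Internal axial forces (sectioning from the free end, tension +): N_CD = 38.3 kN, N_BC = 7.4 kN, N_AB = -3.1 kN.
A_CD = 1081 mm².
σ_CD = N_CD/A_CD = 38300/1081 = 35.43 MPa.

35.4 MPa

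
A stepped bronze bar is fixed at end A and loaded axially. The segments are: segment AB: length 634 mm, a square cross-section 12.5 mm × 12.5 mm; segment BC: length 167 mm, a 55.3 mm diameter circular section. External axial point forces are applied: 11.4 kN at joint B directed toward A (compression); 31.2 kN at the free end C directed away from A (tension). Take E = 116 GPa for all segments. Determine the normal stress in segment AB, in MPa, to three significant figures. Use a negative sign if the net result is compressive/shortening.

Internal axial forces (sectioning from the free end, tension +): N_BC = 31.2 kN, N_AB = 19.8 kN.
A_AB = 156.2 mm².
σ_AB = N_AB/A_AB = 19800/156.2 = 126.7 MPa.

127 MPa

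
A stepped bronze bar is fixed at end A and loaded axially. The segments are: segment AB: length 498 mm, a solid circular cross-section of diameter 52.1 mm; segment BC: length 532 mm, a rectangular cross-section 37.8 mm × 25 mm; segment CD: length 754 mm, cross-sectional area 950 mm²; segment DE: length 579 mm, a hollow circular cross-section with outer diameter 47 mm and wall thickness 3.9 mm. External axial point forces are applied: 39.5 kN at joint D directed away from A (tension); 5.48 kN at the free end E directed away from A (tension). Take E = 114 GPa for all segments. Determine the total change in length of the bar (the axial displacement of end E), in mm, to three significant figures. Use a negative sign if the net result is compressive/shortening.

0.680 mm

Internal axial forces (sectioning from the free end, tension +): N_DE = 5.48 kN, N_CD = 44.98 kN, N_BC = 44.98 kN, N_AB = 44.98 kN.
A_AB = 2132 mm².
A_BC = 945 mm².
A_DE = 528.1 mm².
δ_AB = 44980·498/(2132·114000) = 0.09217 mm
δ_BC = 44980·532/(945·114000) = 0.2221 mm
δ_CD = 44980·754/(950·114000) = 0.3132 mm
δ_DE = 5480·579/(528.1·114000) = 0.05271 mm
δ = Σδ_i = 0.6802 mm.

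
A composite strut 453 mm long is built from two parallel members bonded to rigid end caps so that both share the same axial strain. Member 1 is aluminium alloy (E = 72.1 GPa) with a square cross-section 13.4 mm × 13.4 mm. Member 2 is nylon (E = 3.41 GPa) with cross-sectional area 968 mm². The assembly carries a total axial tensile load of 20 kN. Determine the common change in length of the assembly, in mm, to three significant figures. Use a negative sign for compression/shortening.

A_1 = 179.6 mm².
Equal strain + equilibrium ⇒ each member carries load in proportion to AE: A₁E₁ = 12950000 N, A₂E₂ = 3301000 N, ΣAE = 16250000 N.
δ = PL/ΣAE = 20000·453/16250000 = 0.5576 mm.

0.558 mm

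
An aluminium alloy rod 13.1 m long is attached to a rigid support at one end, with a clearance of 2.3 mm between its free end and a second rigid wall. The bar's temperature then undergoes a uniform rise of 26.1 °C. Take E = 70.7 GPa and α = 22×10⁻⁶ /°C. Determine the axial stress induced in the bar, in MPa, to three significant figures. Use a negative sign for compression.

-28.2 MPa

Free thermal expansion αLΔT = 22e-6 · 13100 · 26.1 = 7.522 mm.
The walls engage after the gap closes; constrained expansion = 7.522 − 2.3 = 5.222 mm.
The walls impose strain ε = −(5.222)/13100 = -3.9863e-04; σ = Eε = 70700 · -3.9863e-04 = -28.18 MPa.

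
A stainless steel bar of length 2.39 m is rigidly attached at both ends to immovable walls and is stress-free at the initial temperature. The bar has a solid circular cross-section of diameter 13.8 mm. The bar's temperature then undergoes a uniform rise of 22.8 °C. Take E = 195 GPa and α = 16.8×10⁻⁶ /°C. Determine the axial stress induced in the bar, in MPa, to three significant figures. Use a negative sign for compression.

Free thermal expansion αLΔT = 16.8e-6 · 2390 · 22.8 = 0.9155 mm.
The walls impose strain ε = −(0.9155)/2390 = -3.8304e-04; σ = Eε = 195000 · -3.8304e-04 = -74.69 MPa.

-74.7 MPa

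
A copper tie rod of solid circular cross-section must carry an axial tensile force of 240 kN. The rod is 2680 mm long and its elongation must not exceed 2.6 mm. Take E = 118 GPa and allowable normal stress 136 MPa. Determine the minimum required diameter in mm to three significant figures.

51.7 mm

Required area A ≥ P/σ_allow = 240000/136 = 1765 mm².
For a solid circular section, d ≥ √(4A/π) = 47.4 mm.
Elongation limit: A ≥ PL/(Eδ_allow) = 240000·2680/(118000·2.6) = 2096 mm² ⇒ d ≥ 51.67 mm.
The elongation limit governs.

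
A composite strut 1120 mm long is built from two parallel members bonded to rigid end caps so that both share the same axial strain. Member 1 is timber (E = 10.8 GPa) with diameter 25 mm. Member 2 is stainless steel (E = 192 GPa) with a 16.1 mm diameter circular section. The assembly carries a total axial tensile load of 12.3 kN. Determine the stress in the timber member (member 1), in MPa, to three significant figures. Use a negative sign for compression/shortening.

2.99 MPa

A_1 = 490.9 mm².
A_2 = 203.6 mm².
Equal strain + equilibrium ⇒ each member carries load in proportion to AE: A₁E₁ = 5301000 N, A₂E₂ = 39090000 N, ΣAE = 44390000 N.
σ₁ = P·E₁/ΣAE = 12300·10800/44390000 = 2.993 MPa.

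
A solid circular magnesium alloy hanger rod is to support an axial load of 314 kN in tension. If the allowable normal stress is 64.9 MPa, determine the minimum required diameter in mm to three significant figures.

Required area A ≥ P/σ_allow = 314000/64.9 = 4838 mm².
For a solid circular section, d ≥ √(4A/π) = 78.49 mm.

78.5 mm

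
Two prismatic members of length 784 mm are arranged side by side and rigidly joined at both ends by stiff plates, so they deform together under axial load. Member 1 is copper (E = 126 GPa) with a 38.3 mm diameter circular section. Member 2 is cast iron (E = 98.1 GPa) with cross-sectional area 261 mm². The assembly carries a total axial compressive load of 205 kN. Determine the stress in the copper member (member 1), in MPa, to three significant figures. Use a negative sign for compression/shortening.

-151 MPa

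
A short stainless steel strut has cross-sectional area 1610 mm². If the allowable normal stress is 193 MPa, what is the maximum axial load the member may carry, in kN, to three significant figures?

311 kN

P_max = σ_allow · A = 193 · 1610 = 310700 N = 310.7 kN.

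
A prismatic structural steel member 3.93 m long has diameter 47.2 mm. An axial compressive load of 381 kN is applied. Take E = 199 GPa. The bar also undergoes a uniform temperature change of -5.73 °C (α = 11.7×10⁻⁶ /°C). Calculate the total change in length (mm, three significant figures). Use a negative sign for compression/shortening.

A = 1750 mm².
δ_mech = NL/(AE) = -381000·3930/(1750·199000) = -4.3 mm.
δ_thermal = αLΔT = 11.7e-6·3930·-5.73 = -0.2635 mm.
δ = δ_mech + δ_thermal = -4.564 mm.

-4.56 mm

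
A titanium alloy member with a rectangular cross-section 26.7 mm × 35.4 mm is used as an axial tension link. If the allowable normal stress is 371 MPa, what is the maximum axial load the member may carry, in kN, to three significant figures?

A = 945.2 mm².
P_max = σ_allow · A = 371 · 945.2 = 350700 N = 350.7 kN.

351 kN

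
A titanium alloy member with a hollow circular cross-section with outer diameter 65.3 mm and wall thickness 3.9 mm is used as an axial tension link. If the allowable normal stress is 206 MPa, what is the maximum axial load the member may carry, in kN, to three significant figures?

A = 752.3 mm².
P_max = σ_allow · A = 206 · 752.3 = 155000 N = 155 kN.

155 kN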